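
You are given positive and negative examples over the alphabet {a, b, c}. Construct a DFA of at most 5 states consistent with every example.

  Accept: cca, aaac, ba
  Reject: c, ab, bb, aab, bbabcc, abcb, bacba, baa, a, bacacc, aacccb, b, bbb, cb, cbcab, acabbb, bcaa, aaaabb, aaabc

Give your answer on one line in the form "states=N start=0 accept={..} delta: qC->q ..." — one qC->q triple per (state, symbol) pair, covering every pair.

states=4 start=0 accept={2} delta: 0a->1 0b->1 0c->1 1a->2 1b->0 1c->1 2a->3 2b->0 2c->1 3a->0 3b->0 3c->2

State merging on the prefix tree: take the shortest (then alphabetical) example prefix whose next move is undefined and point that move at state 0, else 1, else 2, ...; a target is out if some Accept/Reject pair would then sit in one state with the same input left (inseparable). If every existing state is out, open a new one.
a: 0a undefined. 0a->0: no, aaac/c meet in 0 with "c" left. Open state 1: 0a->1.
b: 0b undefined. 0b->0: no, ba/a meet in 1. 0b->1: ok.
c: 0c undefined. 0c->0: no, cca/a meet in 1. 0c->1: ok.
aa: 1a undefined. 1a->0: no, aaac/bacacc meet in 1 with "c" left. 1a->1: no, ba/c meet in 1. Open state 2: 1a->2.
ab: 1b undefined. 1b->0: ok.
ac: 1c undefined. 1c->0: no, cca/c meet in 1. 1c->1: ok.
aaa: 2a undefined. 2a->0: no, aaac/c meet in 1. 2a->1: no, aaac/c meet in 1. 2a->2: no, cca/baa meet in 2. Open state 3: 2a->3.
aab: 2b undefined. 2b->0: ok.
aac: 2c undefined. 2c->0: no, cca/bacba meet in 2. 2c->1: ok.
aaaa: 3a undefined. 3a->0: ok.
aaab: 3b undefined. 3b->0: ok.
aaac: 3c undefined. 3c->0: no, aaac/ab meet in 0. 3c->1: no, aaac/c meet in 1. 3c->2: ok.
All examples now run through 4 states with every (state, symbol) defined. Accept strings end in {2}, Reject strings end in {0,1,3}; accept={2}.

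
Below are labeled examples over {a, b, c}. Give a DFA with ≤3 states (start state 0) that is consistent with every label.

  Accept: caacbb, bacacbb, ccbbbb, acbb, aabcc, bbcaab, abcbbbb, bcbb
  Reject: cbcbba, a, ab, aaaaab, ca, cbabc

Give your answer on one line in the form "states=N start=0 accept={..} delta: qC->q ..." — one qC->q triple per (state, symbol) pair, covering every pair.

Grow the machine one transition at a time. Run the examples from 0; the earliest place one falls off (shortest prefix, ties alphabetical) gets sent to the lowest-numbered state that keeps every Accept/Reject pair distinguishable — a pair clashes when both reach the same state with identical unread suffix — and to a fresh state only if none does.
a: 0a undefined. 0a->0: ok.
b: 0b undefined. 0b->0: ok.
c: 0c undefined. 0c->0: no, caacbb/cbcbba meet in 0. Open state 1: 0c->1.
ca: 1a undefined. 1a->0: no, bbcaab/a meet in 0. 1a->1: ok.
cb: 1b undefined. 1b->0: no, acbb/cbcbba meet in 0. 1b->1: no, acbb/ca meet in 1. Open state 2: 1b->2.
cc: 1c undefined. 1c->0: no, caacbb/a meet in 0. 1c->1: no, aabcc/ca meet in 1. 1c->2: ok.
cba: 2a undefined. 2a->0: ok.
cbc: 2c undefined. 2c->0: ok.
ccb: 2b undefined. 2b->0: no, caacbb/cbcbba meet in 0. 2b->1: no, acbb/ca meet in 1. 2b->2: ok.
All examples now run through 3 states with every (state, symbol) defined. Accept strings end in {2}, Reject strings end in {0,1}; accept={2}.

states=3 start=0 accept={2} delta: 0a->0 0b->0 0c->1 1a->1 1b->2 1c->2 2a->0 2b->2 2c->0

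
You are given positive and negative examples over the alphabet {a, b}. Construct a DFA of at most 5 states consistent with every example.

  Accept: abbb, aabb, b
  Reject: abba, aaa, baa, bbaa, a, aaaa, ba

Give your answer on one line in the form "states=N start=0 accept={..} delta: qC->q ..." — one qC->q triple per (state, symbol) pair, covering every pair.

states=2 start=0 accept={1} delta: 0a->0 0b->1 1a->0 1b->1

Fold the examples into a partial DFA from state 0: repeatedly fix the first undefined (state, symbol) met by the shortest-then-alphabetical prefix, trying targets in increasing order and rejecting any under which an Accept and a Reject string meet in one state with the same remainder; add a state when all current targets are rejected. Accepting states are where Accept strings end.
a: 0a undefined. 0a->0: ok.
b: 0b undefined. 0b->0: no, abbb/abba meet in 0. Open state 1: 0b->1.
ba: 1a undefined. 1a->0: ok.
bb: 1b undefined. 1b->0: no, aabb/abba meet in 0. 1b->1: ok.
All examples now run through 2 states with every (state, symbol) defined. Accept strings end in {1}, Reject strings end in {0}; accept={1}.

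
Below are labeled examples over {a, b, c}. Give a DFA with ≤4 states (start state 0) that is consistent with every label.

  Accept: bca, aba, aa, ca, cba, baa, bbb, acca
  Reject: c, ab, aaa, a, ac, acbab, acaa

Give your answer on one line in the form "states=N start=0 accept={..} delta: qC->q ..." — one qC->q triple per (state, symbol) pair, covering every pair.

states=3 start=0 accept={0} delta: 0a->1 0b->0 0c->1 1a->0 1b->1 1c->2 2a->0 2b->0 2c->1

Grow the machine one transition at a time. Run the examples from 0; the earliest place one falls off (shortest prefix, ties alphabetical) gets sent to the lowest-numbered state that keeps every Accept/Reject pair distinguishable — a pair clashes when both reach the same state with identical unread suffix — and to a fresh state only if none does.
a: 0a undefined. 0a->0: no, aa/aaa meet in 0. Open state 1: 0a->1.
b: 0b undefined. 0b->0: ok.
c: 0c undefined. 0c->0: no, bca/a meet in 1. 0c->1: ok.
aa: 1a undefined. 1a->0: ok.
ab: 1b undefined. 1b->0: no, bca/ab meet in 0. 1b->1: ok.
ac: 1c undefined. 1c->0: no, bca/ac meet in 0. 1c->1: no, bca/acbab meet in 0. Open state 2: 1c->2.
aca: 2a undefined. 2a->0: ok.
acb: 2b undefined. 2b->0: ok.
acc: 2c undefined. 2c->0: no, acca/c meet in 1. 2c->1: ok.
All examples now run through 3 states with every (state, symbol) defined. Accept strings end in {0}, Reject strings end in {1,2}; accept={0}.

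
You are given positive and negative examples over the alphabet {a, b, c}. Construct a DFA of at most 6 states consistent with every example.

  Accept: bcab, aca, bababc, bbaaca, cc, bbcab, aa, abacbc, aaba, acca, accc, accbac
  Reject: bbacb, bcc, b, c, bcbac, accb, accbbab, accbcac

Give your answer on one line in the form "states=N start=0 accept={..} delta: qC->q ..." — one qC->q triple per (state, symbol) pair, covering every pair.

State merging on the prefix tree: take the shortest (then alphabetical) example prefix whose next move is undefined and point that move at state 0, else 1, else 2, ...; a target is out if some Accept/Reject pair would then sit in one state with the same input left (inseparable). If every existing state is out, open a new one.
a: 0a undefined. 0a->0: ok.
b: 0b undefined. 0b->0: no, bababc/c meet in 0 with "c" left. Open state 1: 0b->1.
c: 0c undefined. 0c->0: no, aca/c meet in 0. 0c->1: no, accc/bcc meet in 1 with "cc" left. Open state 2: 0c->2.
ba: 1a undefined. 1a->0: ok.
bb: 1b undefined. 1b->0: ok.
bc: 1c undefined. 1c->0: no, bcab/b meet in 1. 1c->1: no, bcab/bcc meet in 1. 1c->2: no, bababc/c meet in 2. Open state 3: 1c->3.
cc: 2c undefined. 2c->0: no, accc/c meet in 2. 2c->1: no, cc/b meet in 1. 2c->2: no, cc/c meet in 2. 2c->3: no, accc/bcc meet in 3 with "c" left. Open state 4: 2c->4.
aca: 2a undefined. 2a->0: no, bbcab/b meet in 1. 2a->1: no, aca/b meet in 1. 2a->2: no, aca/c meet in 2. 2a->3: ok.
bca: 3a undefined. 3a->0: no, bcab/b meet in 1. 3a->1: ok.
bcb: 3b undefined. 3b->0: ok.
bcc: 3c undefined. 3c->0: no, bcab/bcc meet in 0. 3c->1: ok.
acca: 4a undefined. 4a->0: ok.
accb: 4b undefined. 4b->0: no, bcab/accb meet in 0. 4b->1: no, aca/accbcac meet in 3. 4b->2: no, accbac/bcc meet in 1. 4b->3: no, aca/accb meet in 3. 4b->4: no, cc/accb meet in 4. Open state 5: 4b->5.
accc: 4c undefined. 4c->0: ok.
abacb: 2b undefined. 2b->0: no, bcab/bbacb meet in 0. 2b->1: ok.
accba: 5a undefined. 5a->0: no, accbac/c meet in 2. 5a->1: ok.
accbb: 5b undefined. 5b->0: ok.
accbc: 5c undefined. 5c->0: ok.
All examples now run through 6 states with every (state, symbol) defined. Accept strings end in {0,3,4}, Reject strings end in {1,2,5}; accept={0,3,4}.

states=6 start=0 accept={0,3,4} delta: 0a->0 0b->1 0c->2 1a->0 1b->0 1c->3 2a->3 2b->1 2c->4 3a->1 3b->0 3c->1 4a->0 4b->5 4c->0 5a->1 5b->0 5c->0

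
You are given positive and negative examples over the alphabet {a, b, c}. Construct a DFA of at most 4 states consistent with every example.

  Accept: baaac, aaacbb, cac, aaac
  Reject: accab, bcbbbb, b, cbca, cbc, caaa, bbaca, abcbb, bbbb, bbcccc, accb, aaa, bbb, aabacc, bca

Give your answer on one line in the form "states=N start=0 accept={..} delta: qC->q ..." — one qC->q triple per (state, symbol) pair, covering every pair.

states=3 start=0 accept={2} delta: 0a->0 0b->1 0c->2 1a->0 1b->0 1c->0 2a->0 2b->2 2c->0

Grow the machine one transition at a time. Run the examples from 0; the earliest place one falls off (shortest prefix, ties alphabetical) gets sent to the lowest-numbered state that keeps every Accept/Reject pair distinguishable — a pair clashes when both reach the same state with identical unread suffix — and to a fresh state only if none does.
a: 0a undefined. 0a->0: ok.
b: 0b undefined. 0b->0: no, aaacbb/abcbb meet in 0 with "cbb" left. Open state 1: 0b->1.
c: 0c undefined. 0c->0: no, cac/caaa meet in 0. 0c->1: no, aaacbb/bbb meet in 1 with "bb" left. Open state 2: 0c->2.
ba: 1a undefined. 1a->0: ok.
bb: 1b undefined. 1b->0: ok.
bc: 1c undefined. 1c->0: ok.
ca: 2a undefined. 2a->0: ok.
cb: 2b undefined. 2b->0: no, baaac/cbc meet in 2. 2b->1: no, aaacbb/bcbbbb meet in 0. 2b->2: ok.
acc: 2c undefined. 2c->0: ok.
All examples now run through 3 states with every (state, symbol) defined. Accept strings end in {2}, Reject strings end in {0,1}; accept={2}.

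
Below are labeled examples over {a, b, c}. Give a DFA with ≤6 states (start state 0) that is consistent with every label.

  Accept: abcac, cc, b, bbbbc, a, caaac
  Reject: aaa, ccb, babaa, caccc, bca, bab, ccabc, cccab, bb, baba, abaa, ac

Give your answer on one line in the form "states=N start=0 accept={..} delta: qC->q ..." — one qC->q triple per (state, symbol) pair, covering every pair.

Fold the examples into a partial DFA from state 0: repeatedly fix the first undefined (state, symbol) met by the shortest-then-alphabetical prefix, trying targets in increasing order and rejecting any under which an Accept and a Reject string meet in one state with the same remainder; add a state when all current targets are rejected. Accepting states are where Accept strings end.
a: 0a undefined. 0a->0: no, a/aaa meet in 0. Open state 1: 0a->1.
b: 0b undefined. 0b->0: no, b/bb meet in 0. 0b->1: ok.
c: 0c undefined. 0c->0: no, b/ccb meet in 1. 0c->1: no, cc/ac meet in 1 with "c" left. Open state 2: 0c->2.
aa: 1a undefined. 1a->0: no, b/aaa meet in 1. 1a->1: no, b/aaa meet in 1. 1a->2: ok.
ab: 1b undefined. 1b->0: no, bbbbc/abaa meet in 2. 1b->1: no, b/bb meet in 1. 1b->2: ok.
ac: 1c undefined. 1c->0: no, b/bca meet in 1. 1c->1: no, b/ac meet in 1. 1c->2: ok.
ca: 2a undefined. 2a->0: no, b/abaa meet in 1. 2a->1: no, b/aaa meet in 1. 2a->2: ok.
cc: 2c undefined. 2c->0: no, abcac/aaa meet in 2. 2c->1: no, abcac/caccc meet in 1. 2c->2: no, abcac/aaa meet in 2. Open state 3: 2c->3.
bab: 2b undefined. 2b->0: no, b/baba meet in 1. 2b->1: no, b/bab meet in 1. 2b->2: ok.
cca: 3a undefined. 3a->0: no, abcac/aaa meet in 2. 3a->1: no, abcac/aaa meet in 2. 3a->2: no, abcac/ccabc meet in 3. 3a->3: ok.
ccb: 3b undefined. 3b->0: ok.
ccc: 3c undefined. 3c->0: no, abcac/ccb meet in 0. 3c->1: ok.
All examples now run through 4 states with every (state, symbol) defined. Accept strings end in {1,3}, Reject strings end in {0,2}; accept={1,3}.

states=4 start=0 accept={1,3} delta: 0a->1 0b->1 0c->2 1a->2 1b->2 1c->2 2a->2 2b->2 2c->3 3a->3 3b->0 3c->1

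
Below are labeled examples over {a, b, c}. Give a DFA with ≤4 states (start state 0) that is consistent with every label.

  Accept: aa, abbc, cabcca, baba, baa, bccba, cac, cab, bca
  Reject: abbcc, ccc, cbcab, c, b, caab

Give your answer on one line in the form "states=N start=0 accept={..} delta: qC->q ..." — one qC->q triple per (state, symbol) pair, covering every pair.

Fold the examples into a partial DFA from state 0: repeatedly fix the first undefined (state, symbol) met by the shortest-then-alphabetical prefix, trying targets in increasing order and rejecting any under which an Accept and a Reject string meet in one state with the same remainder; add a state when all current targets are rejected. Accepting states are where Accept strings end.
a: 0a undefined. 0a->0: ok.
b: 0b undefined. 0b->0: no, aa/b meet in 0. Open state 1: 0b->1.
c: 0c undefined. 0c->0: no, aa/ccc meet in 0. 0c->1: ok.
ba: 1a undefined. 1a->0: no, cac/c meet in 1. 1a->1: no, baa/c meet in 1. Open state 2: 1a->2.
bc: 1c undefined. 1c->0: ok.
cb: 1b undefined. 1b->0: no, aa/abbcc meet in 0. 1b->1: ok.
baa: 2a undefined. 2a->0: ok.
bab: 2b undefined. 2b->0: ok.
cac: 2c undefined. 2c->0: ok.
All examples now run through 3 states with every (state, symbol) defined. Accept strings end in {0,2}, Reject strings end in {1}; accept={0,2}.

states=3 start=0 accept={0,2} delta: 0a->0 0b->1 0c->1 1a->2 1b->1 1c->0 2a->0 2b->0 2c->0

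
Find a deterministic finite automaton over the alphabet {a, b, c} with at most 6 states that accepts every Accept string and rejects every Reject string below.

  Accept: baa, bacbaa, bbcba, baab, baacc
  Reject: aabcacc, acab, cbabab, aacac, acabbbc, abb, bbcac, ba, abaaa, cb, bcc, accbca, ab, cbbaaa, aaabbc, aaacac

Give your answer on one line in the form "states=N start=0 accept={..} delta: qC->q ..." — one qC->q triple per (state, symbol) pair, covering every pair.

State merging on the prefix tree: take the shortest (then alphabetical) example prefix whose next move is undefined and point that move at state 0, else 1, else 2, ...; a target is out if some Accept/Reject pair would then sit in one state with the same input left (inseparable). If every existing state is out, open a new one.
a: 0a undefined. 0a->0: ok.
b: 0b undefined. 0b->0: no, baa/abb meet in 0. Open state 1: 0b->1.
c: 0c undefined. 0c->0: ok.
ba: 1a undefined. 1a->0: no, baa/aacac meet in 0. 1a->1: no, baa/acab meet in 1. Open state 2: 1a->2.
bb: 1b undefined. 1b->0: no, bbcba/ba meet in 2. 1b->1: ok.
bc: 1c undefined. 1c->0: no, bbcba/ba meet in 2. 1c->1: no, bbcba/ba meet in 2. 1c->2: no, baa/accbca meet in 2 with "a" left. Open state 3: 1c->3.
baa: 2a undefined. 2a->0: no, baa/aacac meet in 0. 2a->1: no, baa/acab meet in 1. 2a->2: no, baa/ba meet in 2. 2a->3: no, baa/acabbbc meet in 3. Open state 4: 2a->4.
bac: 2c undefined. 2c->0: ok.
bcc: 3c undefined. 3c->0: ok.
baab: 4b undefined. 4b->0: no, baab/aacac meet in 0. 4b->1: no, baab/acab meet in 1. 4b->2: no, baab/ba meet in 2. 4b->3: no, baab/acabbbc meet in 3. 4b->4: ok.
baac: 4c undefined. 4c->0: no, baacc/aacac meet in 0. 4c->1: no, baacc/acabbbc meet in 3. 4c->2: no, baacc/aacac meet in 0. 4c->3: no, baacc/aacac meet in 0. 4c->4: ok.
bbca: 3a undefined. 3a->0: ok.
bbcb: 3b undefined. 3b->0: no, bbcba/aabcacc meet in 0. 3b->1: no, bbcba/ba meet in 2. 3b->2: ok.
cbab: 2b undefined. 2b->0: ok.
abaaa: 4a undefined. 4a->0: ok.
All examples now run through 5 states with every (state, symbol) defined. Accept strings end in {4}, Reject strings end in {0,1,2,3}; accept={4}.

states=5 start=0 accept={4} delta: 0a->0 0b->1 0c->0 1a->2 1b->1 1c->3 2a->4 2b->0 2c->0 3a->0 3b->2 3c->0 4a->0 4b->4 4c->4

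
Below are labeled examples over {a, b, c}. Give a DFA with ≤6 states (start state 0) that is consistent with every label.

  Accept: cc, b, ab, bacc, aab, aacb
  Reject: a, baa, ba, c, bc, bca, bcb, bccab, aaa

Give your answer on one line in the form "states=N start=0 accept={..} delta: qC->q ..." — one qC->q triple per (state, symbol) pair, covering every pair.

State merging on the prefix tree: take the shortest (then alphabetical) example prefix whose next move is undefined and point that move at state 0, else 1, else 2, ...; a target is out if some Accept/Reject pair would then sit in one state with the same input left (inseparable). If every existing state is out, open a new one.
a: 0a undefined. 0a->0: ok.
b: 0b undefined. 0b->0: no, b/a meet in 0. Open state 1: 0b->1.
c: 0c undefined. 0c->0: no, cc/a meet in 0. 0c->1: no, cc/bc meet in 1 with "c" left. Open state 2: 0c->2.
ba: 1a undefined. 1a->0: ok.
bc: 1c undefined. 1c->0: no, b/bcb meet in 1. 1c->1: no, b/bc meet in 1. 1c->2: no, aacb/bcb meet in 2 with "b" left. Open state 3: 1c->3.
cc: 2c undefined. 2c->0: no, cc/a meet in 0. 2c->1: ok.
bca: 3a undefined. 3a->0: ok.
bcb: 3b undefined. 3b->0: ok.
bcc: 3c undefined. 3c->0: no, cc/bccab meet in 1. 3c->1: no, cc/bccab meet in 1. 3c->2: ok.
aacb: 2b undefined. 2b->0: no, aacb/a meet in 0. 2b->1: ok.
bcca: 2a undefined. 2a->0: no, cc/bccab meet in 1. 2a->1: ok.
bccab: 1b undefined. 1b->0: ok.
All examples now run through 4 states with every (state, symbol) defined. Accept strings end in {1}, Reject strings end in {0,2,3}; accept={1}.

states=4 start=0 accept={1} delta: 0a->0 0b->1 0c->2 1a->0 1b->0 1c->3 2a->1 2b->1 2c->1 3a->0 3b->0 3c->2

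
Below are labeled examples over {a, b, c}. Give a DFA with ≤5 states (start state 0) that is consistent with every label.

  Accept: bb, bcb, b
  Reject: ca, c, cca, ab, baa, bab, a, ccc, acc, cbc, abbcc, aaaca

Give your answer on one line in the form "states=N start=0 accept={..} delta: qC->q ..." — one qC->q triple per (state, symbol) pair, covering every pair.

State merging on the prefix tree: take the shortest (then alphabetical) example prefix whose next move is undefined and point that move at state 0, else 1, else 2, ...; a target is out if some Accept/Reject pair would then sit in one state with the same input left (inseparable). If every existing state is out, open a new one.
a: 0a undefined. 0a->0: no, b/ab meet in 0 with "b" left. Open state 1: 0a->1.
b: 0b undefined. 0b->0: ok.
c: 0c undefined. 0c->0: no, bb/c meet in 0. 0c->1: no, bcb/ab meet in 1 with "b" left. Open state 2: 0c->2.
aa: 1a undefined. 1a->0: no, bb/baa meet in 0. 1a->1: ok.
ab: 1b undefined. 1b->0: no, bb/ab meet in 0. 1b->1: ok.
ac: 1c undefined. 1c->0: ok.
ca: 2a undefined. 2a->0: no, bb/ca meet in 0. 2a->1: ok.
cb: 2b undefined. 2b->0: ok.
cc: 2c undefined. 2c->0: ok.
All examples now run through 3 states with every (state, symbol) defined. Accept strings end in {0}, Reject strings end in {1,2}; accept={0}.

states=3 start=0 accept={0} delta: 0a->1 0b->0 0c->2 1a->1 1b->1 1c->0 2a->1 2b->0 2c->0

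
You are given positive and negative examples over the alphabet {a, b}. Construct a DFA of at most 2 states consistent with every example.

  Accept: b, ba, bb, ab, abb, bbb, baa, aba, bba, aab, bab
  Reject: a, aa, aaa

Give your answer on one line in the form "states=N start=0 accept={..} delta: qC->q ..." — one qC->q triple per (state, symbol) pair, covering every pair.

Grow the machine one transition at a time. Run the examples from 0; the earliest place one falls off (shortest prefix, ties alphabetical) gets sent to the lowest-numbered state that keeps every Accept/Reject pair distinguishable — a pair clashes when both reach the same state with identical unread suffix — and to a fresh state only if none does.
a: 0a undefined. 0a->0: ok.
b: 0b undefined. 0b->0: no, b/a meet in 0. Open state 1: 0b->1.
ba: 1a undefined. 1a->0: no, ba/a meet in 0. 1a->1: ok.
bb: 1b undefined. 1b->0: no, bb/a meet in 0. 1b->1: ok.
All examples now run through 2 states with every (state, symbol) defined. Accept strings end in {1}, Reject strings end in {0}; accept={1}.

states=2 start=0 accept={1} delta: 0a->0 0b->1 1a->1 1b->1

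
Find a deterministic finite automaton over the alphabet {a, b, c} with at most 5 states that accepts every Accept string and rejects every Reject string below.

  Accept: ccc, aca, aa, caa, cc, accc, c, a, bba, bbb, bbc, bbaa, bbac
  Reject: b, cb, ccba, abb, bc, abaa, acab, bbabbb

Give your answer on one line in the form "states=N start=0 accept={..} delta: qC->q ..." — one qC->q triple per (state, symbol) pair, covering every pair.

State merging on the prefix tree: take the shortest (then alphabetical) example prefix whose next move is undefined and point that move at state 0, else 1, else 2, ...; a target is out if some Accept/Reject pair would then sit in one state with the same input left (inseparable). If every existing state is out, open a new one.
a: 0a undefined. 0a->0: ok.
b: 0b undefined. 0b->0: no, aa/b meet in 0. Open state 1: 0b->1.
c: 0c undefined. 0c->0: ok.
bb: 1b undefined. 1b->0: no, ccc/abb meet in 0. 1b->1: no, bba/ccba meet in 1 with "a" left. Open state 2: 1b->2.
bc: 1c undefined. 1c->0: no, ccc/bc meet in 0. 1c->1: ok.
aba: 1a undefined. 1a->0: no, ccc/ccba meet in 0. 1a->1: ok.
bba: 2a undefined. 2a->0: no, bbb/bbabbb meet in 2 with "b" left. 2a->1: no, bba/b meet in 1. 2a->2: no, bba/abb meet in 2. Open state 3: 2a->3.
bbb: 2b undefined. 2b->0: ok.
bbc: 2c undefined. 2c->0: ok.
bbaa: 3a undefined. 3a->0: ok.
bbab: 3b undefined. 3b->0: ok.
bbac: 3c undefined. 3c->0: ok.
All examples now run through 4 states with every (state, symbol) defined. Accept strings end in {0,3}, Reject strings end in {1,2}; accept={0,3}.

states=4 start=0 accept={0,3} delta: 0a->0 0b->1 0c->0 1a->1 1b->2 1c->1 2a->3 2b->0 2c->0 3a->0 3b->0 3c->0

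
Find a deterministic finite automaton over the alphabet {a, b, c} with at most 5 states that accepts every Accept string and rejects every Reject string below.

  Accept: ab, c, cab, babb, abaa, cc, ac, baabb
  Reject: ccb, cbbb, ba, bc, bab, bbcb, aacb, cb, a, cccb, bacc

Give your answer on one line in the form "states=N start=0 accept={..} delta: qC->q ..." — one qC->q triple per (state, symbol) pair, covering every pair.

states=4 start=0 accept={1,2} delta: 0a->0 0b->1 0c->2 1a->3 1b->0 1c->0 2a->0 2b->0 2c->2 3a->1 3b->0 3c->1

Fold the examples into a partial DFA from state 0: repeatedly fix the first undefined (state, symbol) met by the shortest-then-alphabetical prefix, trying targets in increasing order and rejecting any under which an Accept and a Reject string meet in one state with the same remainder; add a state when all current targets are rejected. Accepting states are where Accept strings end.
a: 0a undefined. 0a->0: ok.
b: 0b undefined. 0b->0: no, ab/ba meet in 0. Open state 1: 0b->1.
c: 0c undefined. 0c->0: no, ab/ccb meet in 1. 0c->1: no, cab/bab meet in 1 with "ab" left. Open state 2: 0c->2.
ba: 1a undefined. 1a->0: no, ab/bab meet in 1. 1a->1: no, ab/ba meet in 1. 1a->2: no, c/ba meet in 2. Open state 3: 1a->3.
bb: 1b undefined. 1b->0: ok.
bc: 1c undefined. 1c->0: ok.
ca: 2a undefined. 2a->0: ok.
cb: 2b undefined. 2b->0: ok.
cc: 2c undefined. 2c->0: no, ab/ccb meet in 1. 2c->1: no, ab/cccb meet in 1. 2c->2: ok.
baa: 3a undefined. 3a->0: no, abaa/ccb meet in 0. 3a->1: ok.
bab: 3b undefined. 3b->0: ok.
bac: 3c undefined. 3c->0: no, c/bacc meet in 2. 3c->1: ok.
All examples now run through 4 states with every (state, symbol) defined. Accept strings end in {1,2}, Reject strings end in {0,3}; accept={1,2}.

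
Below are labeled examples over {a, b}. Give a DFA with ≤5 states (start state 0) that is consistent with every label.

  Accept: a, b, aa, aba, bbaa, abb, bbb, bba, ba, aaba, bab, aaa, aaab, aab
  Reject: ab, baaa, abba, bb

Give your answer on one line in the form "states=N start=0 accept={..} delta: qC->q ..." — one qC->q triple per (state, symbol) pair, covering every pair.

Grow the machine one transition at a time. Run the examples from 0; the earliest place one falls off (shortest prefix, ties alphabetical) gets sent to the lowest-numbered state that keeps every Accept/Reject pair distinguishable — a pair clashes when both reach the same state with identical unread suffix — and to a fresh state only if none does.
a: 0a undefined. 0a->0: no, b/ab meet in 0 with "b" left. Open state 1: 0a->1.
b: 0b undefined. 0b->0: no, b/bb meet in 0. 0b->1: ok.
aa: 1a undefined. 1a->0: no, aa/baaa meet in 0. 1a->1: no, a/baaa meet in 1. Open state 2: 1a->2.
ab: 1b undefined. 1b->0: no, aa/abba meet in 2. 1b->1: no, a/ab meet in 1. 1b->2: no, aa/ab meet in 2. Open state 3: 1b->3.
aaa: 2a undefined. 2a->0: no, a/baaa meet in 1. 2a->1: no, aa/baaa meet in 2. 2a->2: no, aa/baaa meet in 2. 2a->3: no, aba/baaa meet in 3 with "a" left. Open state 4: 2a->4.
aab: 2b undefined. 2b->0: ok.
aba: 3a undefined. 3a->0: ok.
abb: 3b undefined. 3b->0: no, a/abba meet in 1. 3b->1: no, aa/abba meet in 2. 3b->2: no, aaa/abba meet in 4. 3b->3: no, aba/abba meet in 0. 3b->4: ok.
aaab: 4b undefined. 4b->0: ok.
abba: 4a undefined. 4a->0: no, aba/baaa meet in 0. 4a->1: no, a/baaa meet in 1. 4a->2: no, aa/baaa meet in 2. 4a->3: ok.
All examples now run through 5 states with every (state, symbol) defined. Accept strings end in {0,1,2,4}, Reject strings end in {3}; accept={0,1,2,4}.

states=5 start=0 accept={0,1,2,4} delta: 0a->1 0b->1 1a->2 1b->3 2a->4 2b->0 3a->0 3b->4 4a->3 4b->0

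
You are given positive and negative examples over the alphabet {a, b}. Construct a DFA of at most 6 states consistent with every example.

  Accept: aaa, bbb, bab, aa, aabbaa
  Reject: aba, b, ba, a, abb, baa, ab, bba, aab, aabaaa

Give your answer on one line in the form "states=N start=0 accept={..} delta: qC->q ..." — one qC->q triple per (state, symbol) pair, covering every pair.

states=5 start=0 accept={3,4} delta: 0a->1 0b->2 1a->3 1b->0 2a->2 2b->4 3a->3 3b->2 4a->1 4b->3

State merging on the prefix tree: take the shortest (then alphabetical) example prefix whose next move is undefined and point that move at state 0, else 1, else 2, ...; a target is out if some Accept/Reject pair would then sit in one state with the same input left (inseparable). If every existing state is out, open a new one.
a: 0a undefined. 0a->0: no, aaa/a meet in 0. Open state 1: 0a->1.
b: 0b undefined. 0b->0: no, bbb/b meet in 0. 0b->1: no, aaa/baa meet in 1 with "aa" left. Open state 2: 0b->2.
aa: 1a undefined. 1a->0: no, aaa/a meet in 1. 1a->1: no, aaa/a meet in 1. 1a->2: no, aaa/ba meet in 2 with "a" left. Open state 3: 1a->3.
ab: 1b undefined. 1b->0: ok.
ba: 2a undefined. 2a->0: no, bab/b meet in 2. 2a->1: no, bab/ab meet in 0. 2a->2: ok.
bb: 2b undefined. 2b->0: no, bbb/b meet in 2. 2b->1: no, bbb/ab meet in 0. 2b->2: no, bbb/b meet in 2. 2b->3: no, aaa/bba meet in 3 with "a" left. Open state 4: 2b->4.
aaa: 3a undefined. 3a->0: no, aaa/ab meet in 0. 3a->1: no, aaa/aba meet in 1. 3a->2: no, aaa/b meet in 2. 3a->3: ok.
aab: 3b undefined. 3b->0: no, aaa/aabaaa meet in 3. 3b->1: no, aaa/aabaaa meet in 3. 3b->2: ok.
bba: 4a undefined. 4a->0: no, aabbaa/aba meet in 1. 4a->1: ok.
bbb: 4b undefined. 4b->0: no, bbb/ab meet in 0. 4b->1: no, bbb/aba meet in 1. 4b->2: no, bbb/b meet in 2. 4b->3: ok.
All examples now run through 5 states with every (state, symbol) defined. Accept strings end in {3,4}, Reject strings end in {0,1,2}; accept={3,4}.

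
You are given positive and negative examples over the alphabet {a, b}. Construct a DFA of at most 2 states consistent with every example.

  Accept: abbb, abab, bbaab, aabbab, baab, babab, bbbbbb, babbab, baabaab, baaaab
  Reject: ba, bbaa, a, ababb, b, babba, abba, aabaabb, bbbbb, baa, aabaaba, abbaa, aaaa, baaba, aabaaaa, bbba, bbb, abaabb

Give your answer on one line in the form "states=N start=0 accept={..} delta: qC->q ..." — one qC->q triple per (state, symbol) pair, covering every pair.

Grow the machine one transition at a time. Run the examples from 0; the earliest place one falls off (shortest prefix, ties alphabetical) gets sent to the lowest-numbered state that keeps every Accept/Reject pair distinguishable — a pair clashes when both reach the same state with identical unread suffix — and to a fresh state only if none does.
a: 0a undefined. 0a->0: no, abbb/bbb meet in 0 with "bbb" left. Open state 1: 0a->1.
b: 0b undefined. 0b->0: no, bbbbbb/b meet in 0. 0b->1: ok.
aa: 1a undefined. 1a->0: no, babab/a meet in 1. 1a->1: ok.
ab: 1b undefined. 1b->0: ok.
All examples now run through 2 states with every (state, symbol) defined. Accept strings end in {0}, Reject strings end in {1}; accept={0}.

states=2 start=0 accept={0} delta: 0a->1 0b->1 1a->1 1b->0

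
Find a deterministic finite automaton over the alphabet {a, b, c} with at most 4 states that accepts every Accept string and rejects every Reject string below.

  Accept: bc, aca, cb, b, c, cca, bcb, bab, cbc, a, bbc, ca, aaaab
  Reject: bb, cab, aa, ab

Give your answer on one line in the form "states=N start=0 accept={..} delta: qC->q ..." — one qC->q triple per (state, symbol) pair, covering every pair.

states=3 start=0 accept={0,1} delta: 0a->1 0b->1 0c->0 1a->2 1b->2 1c->0 2a->1 2b->0 2c->0

Grow the machine one transition at a time. Run the examples from 0; the earliest place one falls off (shortest prefix, ties alphabetical) gets sent to the lowest-numbered state that keeps every Accept/Reject pair distinguishable — a pair clashes when both reach the same state with identical unread suffix — and to a fresh state only if none does.
a: 0a undefined. 0a->0: no, b/ab meet in 0 with "b" left. Open state 1: 0a->1.
b: 0b undefined. 0b->0: no, b/bb meet in 0. 0b->1: ok.
c: 0c undefined. 0c->0: ok.
aa: 1a undefined. 1a->0: no, c/aa meet in 0. 1a->1: no, cb/aa meet in 1. Open state 2: 1a->2.
ab: 1b undefined. 1b->0: no, c/bb meet in 0. 1b->1: no, cb/bb meet in 1. 1b->2: ok.
ac: 1c undefined. 1c->0: ok.
aaa: 2a undefined. 2a->0: no, aaaab/bb meet in 2. 2a->1: ok.
bab: 2b undefined. 2b->0: ok.
bbc: 2c undefined. 2c->0: ok.
All examples now run through 3 states with every (state, symbol) defined. Accept strings end in {0,1}, Reject strings end in {2}; accept={0,1}.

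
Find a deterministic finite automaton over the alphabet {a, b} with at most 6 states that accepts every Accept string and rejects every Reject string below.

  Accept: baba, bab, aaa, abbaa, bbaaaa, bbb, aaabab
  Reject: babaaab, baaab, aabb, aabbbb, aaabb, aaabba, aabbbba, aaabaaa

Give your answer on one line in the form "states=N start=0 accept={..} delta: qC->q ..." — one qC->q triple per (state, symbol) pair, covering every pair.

states=5 start=0 accept={0} delta: 0a->0 0b->1 1a->2 1b->3 2a->3 2b->0 3a->4 3b->0 4a->0 4b->1

Grow the machine one transition at a time. Run the examples from 0; the earliest place one falls off (shortest prefix, ties alphabetical) gets sent to the lowest-numbered state that keeps every Accept/Reject pair distinguishable — a pair clashes when both reach the same state with identical unread suffix — and to a fresh state only if none does.
a: 0a undefined. 0a->0: ok.
b: 0b undefined. 0b->0: no, baba/babaaab meet in 0. Open state 1: 0b->1.
ba: 1a undefined. 1a->0: no, baba/aaabaaa meet in 0. 1a->1: no, baba/aaabba meet in 1 with "ba" left. Open state 2: 1a->2.
bb: 1b undefined. 1b->0: no, aaa/aabb meet in 0. 1b->1: no, bbb/aabb meet in 1. 1b->2: no, abbaa/aaabaaa meet in 2 with "aa" left. Open state 3: 1b->3.
baa: 2a undefined. 2a->0: no, aaa/aaabaaa meet in 0. 2a->1: no, bab/baaab meet in 2 with "b" left. 2a->2: no, bab/baaab meet in 2 with "b" left. 2a->3: ok.
bab: 2b undefined. 2b->0: ok.
bba: 3a undefined. 3a->0: no, baba/aaabba meet in 0. 3a->1: no, bbaaaa/babaaab meet in 1. 3a->2: no, baba/baaab meet in 0. 3a->3: no, abbaa/aabb meet in 3. Open state 4: 3a->4.
bbb: 3b undefined. 3b->0: ok.
bbaa: 4a undefined. 4a->0: ok.
baaab: 4b undefined. 4b->0: no, baba/baaab meet in 0. 4b->1: ok.
All examples now run through 5 states with every (state, symbol) defined. Accept strings end in {0}, Reject strings end in {1,2,3,4}; accept={0}.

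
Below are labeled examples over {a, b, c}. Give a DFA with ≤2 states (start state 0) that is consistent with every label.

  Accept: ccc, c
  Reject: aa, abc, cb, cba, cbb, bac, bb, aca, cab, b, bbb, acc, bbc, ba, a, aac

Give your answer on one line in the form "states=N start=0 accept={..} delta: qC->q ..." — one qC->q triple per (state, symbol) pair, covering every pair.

State merging on the prefix tree: take the shortest (then alphabetical) example prefix whose next move is undefined and point that move at state 0, else 1, else 2, ...; a target is out if some Accept/Reject pair would then sit in one state with the same input left (inseparable). If every existing state is out, open a new one.
a: 0a undefined. 0a->0: no, c/aac meet in 0 with "c" left. Open state 1: 0a->1.
b: 0b undefined. 0b->0: no, c/bbc meet in 0 with "c" left. 0b->1: ok.
c: 0c undefined. 0c->0: ok.
aa: 1a undefined. 1a->0: no, ccc/aa meet in 0. 1a->1: ok.
ab: 1b undefined. 1b->0: no, ccc/abc meet in 0. 1b->1: ok.
ac: 1c undefined. 1c->0: no, ccc/abc meet in 0. 1c->1: ok.
All examples now run through 2 states with every (state, symbol) defined. Accept strings end in {0}, Reject strings end in {1}; accept={0}.

states=2 start=0 accept={0} delta: 0a->1 0b->1 0c->0 1a->1 1b->1 1c->1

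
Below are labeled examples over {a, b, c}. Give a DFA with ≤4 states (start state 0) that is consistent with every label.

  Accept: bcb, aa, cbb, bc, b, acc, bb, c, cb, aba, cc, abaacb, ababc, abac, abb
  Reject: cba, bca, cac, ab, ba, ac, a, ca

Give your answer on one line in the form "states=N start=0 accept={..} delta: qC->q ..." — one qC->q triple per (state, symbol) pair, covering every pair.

Grow the machine one transition at a time. Run the examples from 0; the earliest place one falls off (shortest prefix, ties alphabetical) gets sent to the lowest-numbered state that keeps every Accept/Reject pair distinguishable — a pair clashes when both reach the same state with identical unread suffix — and to a fresh state only if none does.
a: 0a undefined. 0a->0: no, aa/a meet in 0. Open state 1: 0a->1.
b: 0b undefined. 0b->0: ok.
c: 0c undefined. 0c->0: ok.
aa: 1a undefined. 1a->0: ok.
ab: 1b undefined. 1b->0: no, bcb/ab meet in 0. 1b->1: no, abb/cba meet in 1. Open state 2: 1b->2.
ac: 1c undefined. 1c->0: no, bcb/cac meet in 0. 1c->1: no, acc/cba meet in 1. 1c->2: ok.
aba: 2a undefined. 2a->0: ok.
abb: 2b undefined. 2b->0: ok.
acc: 2c undefined. 2c->0: ok.
All examples now run through 3 states with every (state, symbol) defined. Accept strings end in {0}, Reject strings end in {1,2}; accept={0}.

states=3 start=0 accept={0} delta: 0a->1 0b->0 0c->0 1a->0 1b->2 1c->2 2a->0 2b->0 2c->0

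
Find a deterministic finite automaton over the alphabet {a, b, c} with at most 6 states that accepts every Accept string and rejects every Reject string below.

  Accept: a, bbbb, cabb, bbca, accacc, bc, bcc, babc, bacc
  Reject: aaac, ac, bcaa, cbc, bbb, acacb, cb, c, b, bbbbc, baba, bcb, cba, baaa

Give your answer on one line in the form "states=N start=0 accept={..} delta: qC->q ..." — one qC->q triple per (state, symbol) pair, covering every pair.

states=6 start=0 accept={0,3} delta: 0a->0 0b->1 0c->1 1a->2 1b->2 1c->3 2a->1 2b->4 2c->5 3a->1 3b->1 3c->0 4a->1 4b->0 4c->0 5a->0 5b->1 5c->0

State merging on the prefix tree: take the shortest (then alphabetical) example prefix whose next move is undefined and point that move at state 0, else 1, else 2, ...; a target is out if some Accept/Reject pair would then sit in one state with the same input left (inseparable). If every existing state is out, open a new one.
a: 0a undefined. 0a->0: ok.
b: 0b undefined. 0b->0: no, a/bbb meet in 0. Open state 1: 0b->1.
c: 0c undefined. 0c->0: no, a/aaac meet in 0. 0c->1: ok.
ba: 1a undefined. 1a->0: no, a/baba meet in 0. 1a->1: no, cabb/bbb meet in 1 with "bb" left. Open state 2: 1a->2.
bb: 1b undefined. 1b->0: no, a/cb meet in 0. 1b->1: no, bbbb/aaac meet in 1. 1b->2: ok.
bc: 1c undefined. 1c->0: no, a/bcaa meet in 0. 1c->1: no, bc/aaac meet in 1. 1c->2: no, bc/cb meet in 2. Open state 3: 1c->3.
baa: 2a undefined. 2a->0: no, a/cba meet in 0. 2a->1: ok.
bab: 2b undefined. 2b->0: no, a/bbb meet in 0. 2b->1: no, bbbb/cb meet in 2. 2b->2: no, bbbb/bbb meet in 2. 2b->3: no, bbbb/bcb meet in 3 with "b" left. Open state 4: 2b->4.
bac: 2c undefined. 2c->0: no, a/cbc meet in 0. 2c->1: no, bbca/acacb meet in 2. 2c->2: no, bbca/aaac meet in 1. 2c->3: no, bc/cbc meet in 3. 2c->4: no, bbbb/acacb meet in 4 with "b" left. Open state 5: 2c->5.
bca: 3a undefined. 3a->0: no, a/bcaa meet in 0. 3a->1: ok.
bcb: 3b undefined. 3b->0: no, a/bcb meet in 0. 3b->1: ok.
bcc: 3c undefined. 3c->0: ok.
baba: 4a undefined. 4a->0: no, a/baba meet in 0. 4a->1: ok.
babc: 4c undefined. 4c->0: ok.
bacc: 5c undefined. 5c->0: ok.
bbbb: 4b undefined. 4b->0: ok.
bbca: 5a undefined. 5a->0: ok.
acacb: 5b undefined. 5b->0: no, a/acacb meet in 0. 5b->1: ok.
All examples now run through 6 states with every (state, symbol) defined. Accept strings end in {0,3}, Reject strings end in {1,2,4,5}; accept={0,3}.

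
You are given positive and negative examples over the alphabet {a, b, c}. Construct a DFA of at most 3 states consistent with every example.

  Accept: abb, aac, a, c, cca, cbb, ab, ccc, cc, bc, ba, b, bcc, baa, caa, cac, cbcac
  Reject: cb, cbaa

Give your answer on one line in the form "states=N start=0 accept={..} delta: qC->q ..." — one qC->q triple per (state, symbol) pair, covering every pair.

states=3 start=0 accept={0,1} delta: 0a->0 0b->0 0c->1 1a->0 1b->2 1c->0 2a->2 2b->0 2c->0

Grow the machine one transition at a time. Run the examples from 0; the earliest place one falls off (shortest prefix, ties alphabetical) gets sent to the lowest-numbered state that keeps every Accept/Reject pair distinguishable — a pair clashes when both reach the same state with identical unread suffix — and to a fresh state only if none does.
a: 0a undefined. 0a->0: ok.
b: 0b undefined. 0b->0: ok.
c: 0c undefined. 0c->0: no, abb/cb meet in 0. Open state 1: 0c->1.
ca: 1a undefined. 1a->0: ok.
cb: 1b undefined. 1b->0: no, abb/cb meet in 0. 1b->1: no, abb/cbaa meet in 0. Open state 2: 1b->2.
cc: 1c undefined. 1c->0: ok.
cba: 2a undefined. 2a->0: no, abb/cbaa meet in 0. 2a->1: no, abb/cbaa meet in 0. 2a->2: ok.
cbb: 2b undefined. 2b->0: ok.
cbc: 2c undefined. 2c->0: ok.
All examples now run through 3 states with every (state, symbol) defined. Accept strings end in {0,1}, Reject strings end in {2}; accept={0,1}.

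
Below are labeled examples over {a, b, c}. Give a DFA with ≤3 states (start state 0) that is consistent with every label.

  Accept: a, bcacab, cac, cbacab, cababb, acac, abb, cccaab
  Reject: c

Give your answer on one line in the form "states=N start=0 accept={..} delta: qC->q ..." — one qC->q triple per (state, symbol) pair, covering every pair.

states=2 start=0 accept={0} delta: 0a->0 0b->0 0c->1 1a->1 1b->0 1c->0

Grow the machine one transition at a time. Run the examples from 0; the earliest place one falls off (shortest prefix, ties alphabetical) gets sent to the lowest-numbered state that keeps every Accept/Reject pair distinguishable — a pair clashes when both reach the same state with identical unread suffix — and to a fresh state only if none does.
a: 0a undefined. 0a->0: ok.
b: 0b undefined. 0b->0: ok.
c: 0c undefined. 0c->0: no, a/c meet in 0. Open state 1: 0c->1.
ca: 1a undefined. 1a->0: no, cac/c meet in 1. 1a->1: ok.
cb: 1b undefined. 1b->0: ok.
cc: 1c undefined. 1c->0: ok.
All examples now run through 2 states with every (state, symbol) defined. Accept strings end in {0}, Reject strings end in {1}; accept={0}.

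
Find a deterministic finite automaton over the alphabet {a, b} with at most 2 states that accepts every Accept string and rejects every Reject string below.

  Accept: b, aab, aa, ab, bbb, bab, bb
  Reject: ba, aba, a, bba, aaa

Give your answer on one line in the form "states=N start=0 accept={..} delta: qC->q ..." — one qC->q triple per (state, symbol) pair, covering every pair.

Grow the machine one transition at a time. Run the examples from 0; the earliest place one falls off (shortest prefix, ties alphabetical) gets sent to the lowest-numbered state that keeps every Accept/Reject pair distinguishable — a pair clashes when both reach the same state with identical unread suffix — and to a fresh state only if none does.
a: 0a undefined. 0a->0: no, aa/a meet in 0. Open state 1: 0a->1.
b: 0b undefined. 0b->0: ok.
aa: 1a undefined. 1a->0: ok.
ab: 1b undefined. 1b->0: ok.
All examples now run through 2 states with every (state, symbol) defined. Accept strings end in {0}, Reject strings end in {1}; accept={0}.

states=2 start=0 accept={0} delta: 0a->1 0b->0 1a->0 1b->0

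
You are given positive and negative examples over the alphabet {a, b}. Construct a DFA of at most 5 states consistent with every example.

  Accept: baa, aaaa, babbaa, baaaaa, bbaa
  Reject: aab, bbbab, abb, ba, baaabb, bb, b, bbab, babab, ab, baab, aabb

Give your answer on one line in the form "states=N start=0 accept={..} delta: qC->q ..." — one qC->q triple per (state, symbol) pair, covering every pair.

states=3 start=0 accept={0} delta: 0a->0 0b->1 1a->2 1b->1 2a->0 2b->1

Grow the machine one transition at a time. Run the examples from 0; the earliest place one falls off (shortest prefix, ties alphabetical) gets sent to the lowest-numbered state that keeps every Accept/Reject pair distinguishable — a pair clashes when both reach the same state with identical unread suffix — and to a fresh state only if none does.
a: 0a undefined. 0a->0: ok.
b: 0b undefined. 0b->0: no, baa/aab meet in 0. Open state 1: 0b->1.
ba: 1a undefined. 1a->0: no, baa/ba meet in 0. 1a->1: no, baa/aab meet in 1. Open state 2: 1a->2.
bb: 1b undefined. 1b->0: no, aaaa/abb meet in 0. 1b->1: ok.
baa: 2a undefined. 2a->0: ok.
bab: 2b undefined. 2b->0: no, baa/bbbab meet in 0. 2b->1: ok.
All examples now run through 3 states with every (state, symbol) defined. Accept strings end in {0}, Reject strings end in {1,2}; accept={0}.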